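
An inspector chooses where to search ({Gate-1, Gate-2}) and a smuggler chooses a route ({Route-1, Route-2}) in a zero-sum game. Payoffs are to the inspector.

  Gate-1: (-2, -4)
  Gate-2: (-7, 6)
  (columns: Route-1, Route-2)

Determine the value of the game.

-8/3

Row minima: Gate-1 → -4, Gate-2 → -7; maximin = -4.
Column maxima: Route-1 → -2, Route-2 → 6; minimax = -2.
-4 ≠ -2, so there is no saddle point; optimal play is mixed.
Let the inspector play Gate-1 with probability p. Expected payoff against Route-1: (-2)p + (-7)(1−p) = 5p − 7; against Route-2: (-4)p + 6(1−p) = −10p + 6.
Setting these equal: 5p − 7 = −10p + 6 ⇒ 15p = 13 ⇒ p = 13/15, and the value is (5)·(13/15) − 7 = -8/3.
For the smuggler: with q = P(Route-1), equating Gate-1's and Gate-2's payoffs gives 2q − 4 = −13q + 6 ⇒ q = 2/3.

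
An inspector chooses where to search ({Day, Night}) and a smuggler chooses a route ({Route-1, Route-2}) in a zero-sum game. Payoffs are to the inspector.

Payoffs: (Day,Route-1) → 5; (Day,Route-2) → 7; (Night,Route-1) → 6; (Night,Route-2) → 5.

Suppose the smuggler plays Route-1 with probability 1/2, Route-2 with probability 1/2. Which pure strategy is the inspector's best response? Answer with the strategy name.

Day

Expected payoff of Day: (1/2)·5 + (1/2)·7 = 6.
Expected payoff of Night: (1/2)·6 + (1/2)·5 = 11/2.
The largest is 6, so the inspector's best response is Day.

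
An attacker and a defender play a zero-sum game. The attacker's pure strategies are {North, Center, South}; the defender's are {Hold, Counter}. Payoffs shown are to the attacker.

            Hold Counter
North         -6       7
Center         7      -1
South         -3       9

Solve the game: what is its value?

3

Row minima: North → -6, Center → -1, South → -3; maximin = -1.
Column maxima: Hold → 7, Counter → 9; minimax = 7.
-1 ≠ 7, so there is no saddle point; optimal play is mixed.
North is strictly dominated by South, so the attacker never plays it.
On the remaining 2×2 (Center, South vs Hold, Counter):
Let the attacker play Center with probability p. Expected payoff against Hold: 7p + (-3)(1−p) = 10p − 3; against Counter: (-1)p + 9(1−p) = −10p + 9.
Setting these equal: 10p − 3 = −10p + 9 ⇒ 20p = 12 ⇒ p = 3/5, and the value is (10)·(3/5) − 3 = 3.
For the defender: with q = P(Hold), equating Center's and South's payoffs gives 8q − 1 = −12q + 9 ⇒ q = 1/2.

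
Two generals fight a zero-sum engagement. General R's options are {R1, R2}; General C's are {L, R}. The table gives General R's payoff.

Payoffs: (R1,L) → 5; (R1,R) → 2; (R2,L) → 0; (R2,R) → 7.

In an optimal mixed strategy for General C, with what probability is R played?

1/2

Row minima: R1 → 2, R2 → 0; maximin = 2.
Column maxima: L → 5, R → 7; minimax = 5.
2 ≠ 5, so there is no saddle point; optimal play is mixed.
Let General R play R1 with probability p. Expected payoff against L: 5p + 0(1−p) = 5p; against R: 2p + 7(1−p) = −5p + 7.
Setting these equal: 5p = −5p + 7 ⇒ 10p = 7 ⇒ p = 7/10, and the value is (5)·(7/10) = 7/2.
For General C: with q = P(L), equating R1's and R2's payoffs gives 3q + 2 = −7q + 7 ⇒ q = 1/2.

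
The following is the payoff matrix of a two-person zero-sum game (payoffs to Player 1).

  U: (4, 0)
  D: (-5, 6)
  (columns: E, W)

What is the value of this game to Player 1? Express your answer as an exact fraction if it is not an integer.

8/5

Row minima: U → 0, D → -5; maximin = 0.
Column maxima: E → 4, W → 6; minimax = 4.
0 ≠ 4, so there is no saddle point; optimal play is mixed.
Let Player 1 play U with probability p. Expected payoff against E: 4p + (-5)(1−p) = 9p − 5; against W: 0p + 6(1−p) = −6p + 6.
Setting these equal: 9p − 5 = −6p + 6 ⇒ 15p = 11 ⇒ p = 11/15, and the value is (9)·(11/15) − 5 = 8/5.
For Player 2: with q = P(E), equating U's and D's payoffs gives 4q = −11q + 6 ⇒ q = 2/5.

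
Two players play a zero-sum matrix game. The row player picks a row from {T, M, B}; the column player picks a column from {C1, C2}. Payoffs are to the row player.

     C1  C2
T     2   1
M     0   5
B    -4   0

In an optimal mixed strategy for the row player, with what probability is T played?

Row minima: T → 1, M → 0, B → -4; maximin = 1.
Column maxima: C1 → 2, C2 → 5; minimax = 2.
1 ≠ 2, so there is no saddle point; optimal play is mixed.
B is strictly dominated by T, so the row player never plays it.
On the remaining 2×2 (T, M vs C1, C2):
Let the row player play T with probability p. Expected payoff against C1: 2p + 0(1−p) = 2p; against C2: 1p + 5(1−p) = −4p + 5.
Setting these equal: 2p = −4p + 5 ⇒ 6p = 5 ⇒ p = 5/6, and the value is (2)·(5/6) = 5/3.
For the column player: with q = P(C1), equating T's and M's payoffs gives q + 1 = −5q + 5 ⇒ q = 2/3.

5/6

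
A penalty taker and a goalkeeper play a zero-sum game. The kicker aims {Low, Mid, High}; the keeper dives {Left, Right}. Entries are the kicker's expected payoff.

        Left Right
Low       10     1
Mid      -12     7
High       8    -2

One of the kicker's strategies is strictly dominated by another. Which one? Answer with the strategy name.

High

Low gives a strictly higher payoff than High against every column: 10 > 8, 1 > -2.
So High is strictly dominated and the kicker never plays it.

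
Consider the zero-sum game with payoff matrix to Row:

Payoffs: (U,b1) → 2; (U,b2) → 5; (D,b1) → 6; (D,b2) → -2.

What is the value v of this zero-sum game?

34/11

Row minima: U → 2, D → -2; maximin = 2.
Column maxima: b1 → 6, b2 → 5; minimax = 5.
2 ≠ 5, so there is no saddle point; optimal play is mixed.
Let Row play U with probability p. Expected payoff against b1: 2p + 6(1−p) = −4p + 6; against b2: 5p + (-2)(1−p) = 7p − 2.
Setting these equal: −4p + 6 = 7p − 2 ⇒ −11p = -8 ⇒ p = 8/11, and the value is (-4)·(8/11) + 6 = 34/11.
For Column: with q = P(b1), equating U's and D's payoffs gives −3q + 5 = 8q − 2 ⇒ q = 7/11.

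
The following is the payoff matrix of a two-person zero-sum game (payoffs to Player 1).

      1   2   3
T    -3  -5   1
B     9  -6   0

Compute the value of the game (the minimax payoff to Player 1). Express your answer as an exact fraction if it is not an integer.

Row minima: T → -5, B → -6; maximin = -5.
Column maxima: 1 → 9, 2 → -5, 3 → 1; minimax = -5.
Since maximin = minimax = -5, there is a saddle point and the value is -5.

-5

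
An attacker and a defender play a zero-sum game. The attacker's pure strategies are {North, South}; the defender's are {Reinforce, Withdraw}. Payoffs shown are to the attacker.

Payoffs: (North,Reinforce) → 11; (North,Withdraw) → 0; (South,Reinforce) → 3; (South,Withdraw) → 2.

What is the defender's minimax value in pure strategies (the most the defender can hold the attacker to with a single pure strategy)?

Column maxima: Reinforce → 11, Withdraw → 2.
The smallest of these is 2.

2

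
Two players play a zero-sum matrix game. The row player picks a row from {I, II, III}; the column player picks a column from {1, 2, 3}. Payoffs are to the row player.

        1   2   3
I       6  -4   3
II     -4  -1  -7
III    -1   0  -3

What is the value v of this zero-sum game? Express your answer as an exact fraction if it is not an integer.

-6/5

Row minima: I → -4, II → -7, III → -3; maximin = -3.
Column maxima: 1 → 6, 2 → 0, 3 → 3; minimax = 0.
-3 ≠ 0, so there is no saddle point; optimal play is mixed.
II is strictly dominated by III, so the row player never plays it.
1 is strictly dominated by 3 (it gives the row player strictly more in every row), so the column player never plays it.
On the remaining 2×2 (I, III vs 2, 3):
Let the row player play I with probability p. Expected payoff against 2: (-4)p + 0(1−p) = −4p; against 3: 3p + (-3)(1−p) = 6p − 3.
Setting these equal: −4p = 6p − 3 ⇒ −10p = -3 ⇒ p = 3/10, and the value is (-4)·(3/10) = -6/5.
For the column player: with q = P(2), equating I's and III's payoffs gives −7q + 3 = 3q − 3 ⇒ q = 3/5.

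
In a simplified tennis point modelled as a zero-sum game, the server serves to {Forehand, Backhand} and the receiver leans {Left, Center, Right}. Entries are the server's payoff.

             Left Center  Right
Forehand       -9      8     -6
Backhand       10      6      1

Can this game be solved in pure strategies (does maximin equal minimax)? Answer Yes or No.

Row minima: Forehand → -9, Backhand → 1; maximin = 1.
Column maxima: Left → 10, Center → 8, Right → 1; minimax = 1.
maximin = minimax = 1, so a saddle point exists.

Yes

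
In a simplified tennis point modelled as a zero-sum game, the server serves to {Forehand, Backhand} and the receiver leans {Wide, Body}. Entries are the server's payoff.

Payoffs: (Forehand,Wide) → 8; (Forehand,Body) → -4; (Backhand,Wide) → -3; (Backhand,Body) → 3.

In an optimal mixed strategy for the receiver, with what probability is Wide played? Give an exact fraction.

Row minima: Forehand → -4, Backhand → -3; maximin = -3.
Column maxima: Wide → 8, Body → 3; minimax = 3.
-3 ≠ 3, so there is no saddle point; optimal play is mixed.
Let the server play Forehand with probability p. Expected payoff against Wide: 8p + (-3)(1−p) = 11p − 3; against Body: (-4)p + 3(1−p) = −7p + 3.
Setting these equal: 11p − 3 = −7p + 3 ⇒ 18p = 6 ⇒ p = 1/3, and the value is (11)·(1/3) − 3 = 2/3.
For the receiver: with q = P(Wide), equating Forehand's and Backhand's payoffs gives 12q − 4 = −6q + 3 ⇒ q = 7/18.

7/18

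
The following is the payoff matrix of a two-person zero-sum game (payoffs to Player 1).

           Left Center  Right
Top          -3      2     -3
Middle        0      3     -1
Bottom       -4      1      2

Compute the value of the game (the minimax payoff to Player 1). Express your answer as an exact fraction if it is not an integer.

Row minima: Top → -3, Middle → -1, Bottom → -4; maximin = -1.
Column maxima: Left → 0, Center → 3, Right → 2; minimax = 0.
-1 ≠ 0, so there is no saddle point; optimal play is mixed.
Top is strictly dominated by Middle, so Player 1 never plays it.
Center is strictly dominated by Left (it gives Player 1 strictly more in every row), so Player 2 never plays it.
On the remaining 2×2 (Middle, Bottom vs Left, Right):
Let Player 1 play Middle with probability p. Expected payoff against Left: 0p + (-4)(1−p) = 4p − 4; against Right: (-1)p + 2(1−p) = −3p + 2.
Setting these equal: 4p − 4 = −3p + 2 ⇒ 7p = 6 ⇒ p = 6/7, and the value is (4)·(6/7) − 4 = -4/7.
For Player 2: with q = P(Left), equating Middle's and Bottom's payoffs gives q − 1 = −6q + 2 ⇒ q = 3/7.

-4/7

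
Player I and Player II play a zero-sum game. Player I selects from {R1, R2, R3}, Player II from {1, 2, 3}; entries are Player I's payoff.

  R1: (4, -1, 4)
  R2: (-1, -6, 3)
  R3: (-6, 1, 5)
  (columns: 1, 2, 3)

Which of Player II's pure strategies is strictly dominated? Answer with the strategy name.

3

2 holds Player I's payoff strictly below 3 in every row: -1 < 4, -6 < 3, 1 < 5.
So 3 is strictly dominated for Player II.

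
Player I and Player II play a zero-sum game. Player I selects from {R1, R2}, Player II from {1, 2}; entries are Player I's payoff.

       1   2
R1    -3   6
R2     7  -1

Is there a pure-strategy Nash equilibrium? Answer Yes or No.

No

Row minima: R1 → -3, R2 → -1; maximin = -1.
Column maxima: 1 → 7, 2 → 6; minimax = 6.
-1 ≠ 6, so no pure-strategy equilibrium exists.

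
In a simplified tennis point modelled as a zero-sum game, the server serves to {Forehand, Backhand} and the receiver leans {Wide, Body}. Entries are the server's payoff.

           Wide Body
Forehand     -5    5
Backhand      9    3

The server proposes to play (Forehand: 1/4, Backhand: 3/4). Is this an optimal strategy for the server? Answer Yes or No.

Against Wide this mix gives (1/4)·(-5) + (3/4)·9 = 11/2.
Against Body this mix gives (1/4)·5 + (3/4)·3 = 7/2.
The receiver will play Body, holding the server to 7/2. Shifting weight toward the row that does better against Body would raise this floor (the equalizing mix achieves 15/4 against both Body and Wide), so the proposed strategy is not optimal.

No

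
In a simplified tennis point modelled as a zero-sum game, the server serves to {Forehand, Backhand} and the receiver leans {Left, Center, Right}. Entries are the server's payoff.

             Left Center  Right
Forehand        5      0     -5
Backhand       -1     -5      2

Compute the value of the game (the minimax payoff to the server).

Row minima: Forehand → -5, Backhand → -5; maximin = -5.
Column maxima: Left → 5, Center → 0, Right → 2; minimax = 0.
-5 ≠ 0, so there is no saddle point; optimal play is mixed.
Left is strictly dominated by Center (it gives the server strictly more in every row), so the receiver never plays it.
On the remaining 2×2 (Forehand, Backhand vs Center, Right):
Let the server play Forehand with probability p. Expected payoff against Center: 0p + (-5)(1−p) = 5p − 5; against Right: (-5)p + 2(1−p) = −7p + 2.
Setting these equal: 5p − 5 = −7p + 2 ⇒ 12p = 7 ⇒ p = 7/12, and the value is (5)·(7/12) − 5 = -25/12.
For the receiver: with q = P(Center), equating Forehand's and Backhand's payoffs gives 5q − 5 = −7q + 2 ⇒ q = 7/12.

-25/12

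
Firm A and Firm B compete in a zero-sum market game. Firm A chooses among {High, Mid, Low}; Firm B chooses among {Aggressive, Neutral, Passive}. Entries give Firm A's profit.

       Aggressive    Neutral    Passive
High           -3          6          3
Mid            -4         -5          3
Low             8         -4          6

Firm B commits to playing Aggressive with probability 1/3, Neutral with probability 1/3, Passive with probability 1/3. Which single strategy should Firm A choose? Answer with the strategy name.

Low

Expected payoff of High: (1/3)·(-3) + (1/3)·6 + (1/3)·3 = 2.
Expected payoff of Mid: (1/3)·(-4) + (1/3)·(-5) + (1/3)·3 = -2.
Expected payoff of Low: (1/3)·8 + (1/3)·(-4) + (1/3)·6 = 10/3.
The largest is 10/3, so Firm A's best response is Low.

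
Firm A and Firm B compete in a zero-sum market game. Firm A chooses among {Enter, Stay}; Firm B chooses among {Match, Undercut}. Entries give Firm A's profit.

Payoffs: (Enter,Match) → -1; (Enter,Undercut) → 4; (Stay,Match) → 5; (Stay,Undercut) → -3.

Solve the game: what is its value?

Row minima: Enter → -1, Stay → -3; maximin = -1.
Column maxima: Match → 5, Undercut → 4; minimax = 4.
-1 ≠ 4, so there is no saddle point; optimal play is mixed.
Let Firm A play Enter with probability p. Expected payoff against Match: (-1)p + 5(1−p) = −6p + 5; against Undercut: 4p + (-3)(1−p) = 7p − 3.
Setting these equal: −6p + 5 = 7p − 3 ⇒ −13p = -8 ⇒ p = 8/13, and the value is (-6)·(8/13) + 5 = 17/13.
For Firm B: with q = P(Match), equating Enter's and Stay's payoffs gives −5q + 4 = 8q − 3 ⇒ q = 7/13.

17/13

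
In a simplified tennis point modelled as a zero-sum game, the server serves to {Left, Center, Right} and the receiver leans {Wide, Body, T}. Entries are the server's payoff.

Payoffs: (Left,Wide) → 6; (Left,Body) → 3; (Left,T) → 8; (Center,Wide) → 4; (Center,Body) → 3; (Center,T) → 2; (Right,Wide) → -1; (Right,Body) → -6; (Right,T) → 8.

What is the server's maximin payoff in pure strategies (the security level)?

3

Row minima: Left → 3, Center → 2, Right → -6.
The best of these is 3.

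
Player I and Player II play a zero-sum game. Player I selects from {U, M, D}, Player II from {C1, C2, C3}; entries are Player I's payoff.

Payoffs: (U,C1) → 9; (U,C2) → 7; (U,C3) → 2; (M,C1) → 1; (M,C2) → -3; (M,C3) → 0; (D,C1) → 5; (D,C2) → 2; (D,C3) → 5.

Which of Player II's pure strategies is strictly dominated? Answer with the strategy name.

C2 holds Player I's payoff strictly below C1 in every row: 7 < 9, -3 < 1, 2 < 5.
So C1 is strictly dominated for Player II.

C1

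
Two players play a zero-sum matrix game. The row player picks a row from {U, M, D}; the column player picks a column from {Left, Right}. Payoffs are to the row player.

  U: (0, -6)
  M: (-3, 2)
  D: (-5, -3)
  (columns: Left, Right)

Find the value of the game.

-18/11

Row minima: U → -6, M → -3, D → -5; maximin = -3.
Column maxima: Left → 0, Right → 2; minimax = 0.
-3 ≠ 0, so there is no saddle point; optimal play is mixed.
D is strictly dominated by M, so the row player never plays it.
On the remaining 2×2 (U, M vs Left, Right):
Let the row player play U with probability p. Expected payoff against Left: 0p + (-3)(1−p) = 3p − 3; against Right: (-6)p + 2(1−p) = −8p + 2.
Setting these equal: 3p − 3 = −8p + 2 ⇒ 11p = 5 ⇒ p = 5/11, and the value is (3)·(5/11) − 3 = -18/11.
For the column player: with q = P(Left), equating U's and M's payoffs gives 6q − 6 = −5q + 2 ⇒ q = 8/11.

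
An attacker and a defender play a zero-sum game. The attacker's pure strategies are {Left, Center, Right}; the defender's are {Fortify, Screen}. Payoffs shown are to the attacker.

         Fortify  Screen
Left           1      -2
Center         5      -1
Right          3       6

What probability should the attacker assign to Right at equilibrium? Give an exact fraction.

2/3

Row minima: Left → -2, Center → -1, Right → 3; maximin = 3.
Column maxima: Fortify → 5, Screen → 6; minimax = 5.
3 ≠ 5, so there is no saddle point; optimal play is mixed.
Left is strictly dominated by Center, so the attacker never plays it.
On the remaining 2×2 (Center, Right vs Fortify, Screen):
Let the attacker play Center with probability p. Expected payoff against Fortify: 5p + 3(1−p) = 2p + 3; against Screen: (-1)p + 6(1−p) = −7p + 6.
Setting these equal: 2p + 3 = −7p + 6 ⇒ 9p = 3 ⇒ p = 1/3, and the value is (2)·(1/3) + 3 = 11/3.
For the defender: with q = P(Fortify), equating Center's and Right's payoffs gives 6q − 1 = −3q + 6 ⇒ q = 7/9.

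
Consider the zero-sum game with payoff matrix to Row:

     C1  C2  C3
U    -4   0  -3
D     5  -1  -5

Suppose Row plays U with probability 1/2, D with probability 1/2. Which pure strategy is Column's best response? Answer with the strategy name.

C3

If Column plays C1, Row's expected payoff is (1/2)·(-4) + (1/2)·5 = 1/2.
If Column plays C2, Row's expected payoff is (1/2)·0 + (1/2)·(-1) = -1/2.
If Column plays C3, Row's expected payoff is (1/2)·(-3) + (1/2)·(-5) = -4.
Column minimizes Row's payoff; the smallest is -4, so the best response is C3.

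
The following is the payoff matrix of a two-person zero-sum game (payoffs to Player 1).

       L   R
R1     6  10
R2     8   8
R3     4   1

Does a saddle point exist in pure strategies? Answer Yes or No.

Row minima: R1 → 6, R2 → 8, R3 → 1; maximin = 8.
Column maxima: L → 8, R → 10; minimax = 8.
maximin = minimax = 8, so a saddle point exists.

Yes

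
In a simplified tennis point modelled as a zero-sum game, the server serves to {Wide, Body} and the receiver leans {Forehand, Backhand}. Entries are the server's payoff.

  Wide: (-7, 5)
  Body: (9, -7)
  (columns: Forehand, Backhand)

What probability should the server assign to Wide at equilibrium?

4/7

Row minima: Wide → -7, Body → -7; maximin = -7.
Column maxima: Forehand → 9, Backhand → 5; minimax = 5.
-7 ≠ 5, so there is no saddle point; optimal play is mixed.
Let the server play Wide with probability p. Expected payoff against Forehand: (-7)p + 9(1−p) = −16p + 9; against Backhand: 5p + (-7)(1−p) = 12p − 7.
Setting these equal: −16p + 9 = 12p − 7 ⇒ −28p = -16 ⇒ p = 4/7, and the value is (-16)·(4/7) + 9 = -1/7.
For the receiver: with q = P(Forehand), equating Wide's and Body's payoffs gives −12q + 5 = 16q − 7 ⇒ q = 3/7.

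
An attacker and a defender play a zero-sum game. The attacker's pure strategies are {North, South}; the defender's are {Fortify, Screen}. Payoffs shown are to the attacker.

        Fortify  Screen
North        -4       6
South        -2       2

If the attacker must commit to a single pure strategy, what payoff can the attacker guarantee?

Row minima: North → -4, South → -2.
The best of these is -2.

-2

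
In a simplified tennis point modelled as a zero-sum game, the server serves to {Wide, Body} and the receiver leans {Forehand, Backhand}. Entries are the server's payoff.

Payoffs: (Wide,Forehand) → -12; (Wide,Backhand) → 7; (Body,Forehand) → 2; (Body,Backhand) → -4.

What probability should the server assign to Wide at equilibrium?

6/25

Row minima: Wide → -12, Body → -4; maximin = -4.
Column maxima: Forehand → 2, Backhand → 7; minimax = 2.
-4 ≠ 2, so there is no saddle point; optimal play is mixed.
Let the server play Wide with probability p. Expected payoff against Forehand: (-12)p + 2(1−p) = −14p + 2; against Backhand: 7p + (-4)(1−p) = 11p − 4.
Setting these equal: −14p + 2 = 11p − 4 ⇒ −25p = -6 ⇒ p = 6/25, and the value is (-14)·(6/25) + 2 = -34/25.
For the receiver: with q = P(Forehand), equating Wide's and Body's payoffs gives −19q + 7 = 6q − 4 ⇒ q = 11/25.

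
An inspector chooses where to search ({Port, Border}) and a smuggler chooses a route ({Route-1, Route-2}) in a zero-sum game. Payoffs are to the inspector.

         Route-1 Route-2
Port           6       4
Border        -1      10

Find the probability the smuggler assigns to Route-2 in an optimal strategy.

7/13

Row minima: Port → 4, Border → -1; maximin = 4.
Column maxima: Route-1 → 6, Route-2 → 10; minimax = 6.
4 ≠ 6, so there is no saddle point; optimal play is mixed.
Let the inspector play Port with probability p. Expected payoff against Route-1: 6p + (-1)(1−p) = 7p − 1; against Route-2: 4p + 10(1−p) = −6p + 10.
Setting these equal: 7p − 1 = −6p + 10 ⇒ 13p = 11 ⇒ p = 11/13, and the value is (7)·(11/13) − 1 = 64/13.
For the smuggler: with q = P(Route-1), equating Port's and Border's payoffs gives 2q + 4 = −11q + 10 ⇒ q = 6/13.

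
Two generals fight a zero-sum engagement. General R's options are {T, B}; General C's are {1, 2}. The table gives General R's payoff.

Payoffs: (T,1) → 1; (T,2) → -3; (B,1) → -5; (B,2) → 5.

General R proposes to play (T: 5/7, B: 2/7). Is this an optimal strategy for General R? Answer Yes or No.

Yes

Against 1 this mix gives (5/7)·1 + (2/7)·(-5) = -5/7.
Against 2 this mix gives (5/7)·(-3) + (2/7)·5 = -5/7.
All of General C's active replies (1, 2) yield -5/7, and no column does worse for General R. The mix makes General C indifferent and guarantees -5/7, so it is optimal.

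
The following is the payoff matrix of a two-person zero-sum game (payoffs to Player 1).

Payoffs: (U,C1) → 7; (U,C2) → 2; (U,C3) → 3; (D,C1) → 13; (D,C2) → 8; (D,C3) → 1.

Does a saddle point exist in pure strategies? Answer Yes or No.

Row minima: U → 2, D → 1; maximin = 2.
Column maxima: C1 → 13, C2 → 8, C3 → 3; minimax = 3.
2 ≠ 3, so no pure-strategy equilibrium exists.

No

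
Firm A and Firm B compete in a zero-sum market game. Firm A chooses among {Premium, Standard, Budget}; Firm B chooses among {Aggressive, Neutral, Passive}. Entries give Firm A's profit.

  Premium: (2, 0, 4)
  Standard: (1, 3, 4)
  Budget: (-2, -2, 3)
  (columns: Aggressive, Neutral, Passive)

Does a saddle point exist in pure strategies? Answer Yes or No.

No

Row minima: Premium → 0, Standard → 1, Budget → -2; maximin = 1.
Column maxima: Aggressive → 2, Neutral → 3, Passive → 4; minimax = 2.
1 ≠ 2, so no pure-strategy equilibrium exists.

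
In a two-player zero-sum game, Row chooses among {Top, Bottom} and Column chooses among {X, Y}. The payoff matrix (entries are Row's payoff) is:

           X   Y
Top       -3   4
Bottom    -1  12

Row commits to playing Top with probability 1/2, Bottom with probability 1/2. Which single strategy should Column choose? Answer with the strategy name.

X

If Column plays X, Row's expected payoff is (1/2)·(-3) + (1/2)·(-1) = -2.
If Column plays Y, Row's expected payoff is (1/2)·4 + (1/2)·12 = 8.
Column minimizes Row's payoff; the smallest is -2, so the best response is X.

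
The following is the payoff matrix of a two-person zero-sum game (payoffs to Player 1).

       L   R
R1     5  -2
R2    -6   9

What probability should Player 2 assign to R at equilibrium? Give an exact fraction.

1/2

Row minima: R1 → -2, R2 → -6; maximin = -2.
Column maxima: L → 5, R → 9; minimax = 5.
-2 ≠ 5, so there is no saddle point; optimal play is mixed.
Let Player 1 play R1 with probability p. Expected payoff against L: 5p + (-6)(1−p) = 11p − 6; against R: (-2)p + 9(1−p) = −11p + 9.
Setting these equal: 11p − 6 = −11p + 9 ⇒ 22p = 15 ⇒ p = 15/22, and the value is (11)·(15/22) − 6 = 3/2.
For Player 2: with q = P(L), equating R1's and R2's payoffs gives 7q − 2 = −15q + 9 ⇒ q = 1/2.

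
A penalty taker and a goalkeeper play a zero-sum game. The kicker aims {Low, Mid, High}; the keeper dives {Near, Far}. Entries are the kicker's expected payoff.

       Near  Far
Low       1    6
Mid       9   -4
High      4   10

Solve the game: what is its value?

Row minima: Low → 1, Mid → -4, High → 4; maximin = 4.
Column maxima: Near → 9, Far → 10; minimax = 9.
4 ≠ 9, so there is no saddle point; optimal play is mixed.
Low is strictly dominated by High, so the kicker never plays it.
On the remaining 2×2 (Mid, High vs Near, Far):
Let the kicker play Mid with probability p. Expected payoff against Near: 9p + 4(1−p) = 5p + 4; against Far: (-4)p + 10(1−p) = −14p + 10.
Setting these equal: 5p + 4 = −14p + 10 ⇒ 19p = 6 ⇒ p = 6/19, and the value is (5)·(6/19) + 4 = 106/19.
For the keeper: with q = P(Near), equating Mid's and High's payoffs gives 13q − 4 = −6q + 10 ⇒ q = 14/19.

106/19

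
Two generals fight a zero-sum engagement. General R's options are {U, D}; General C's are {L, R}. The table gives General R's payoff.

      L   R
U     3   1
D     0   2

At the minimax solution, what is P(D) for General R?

Row minima: U → 1, D → 0; maximin = 1.
Column maxima: L → 3, R → 2; minimax = 2.
1 ≠ 2, so there is no saddle point; optimal play is mixed.
Let General R play U with probability p. Expected payoff against L: 3p + 0(1−p) = 3p; against R: 1p + 2(1−p) = −p + 2.
Setting these equal: 3p = −p + 2 ⇒ 4p = 2 ⇒ p = 1/2, and the value is (3)·(1/2) = 3/2.
For General C: with q = P(L), equating U's and D's payoffs gives 2q + 1 = −2q + 2 ⇒ q = 1/4.

1/2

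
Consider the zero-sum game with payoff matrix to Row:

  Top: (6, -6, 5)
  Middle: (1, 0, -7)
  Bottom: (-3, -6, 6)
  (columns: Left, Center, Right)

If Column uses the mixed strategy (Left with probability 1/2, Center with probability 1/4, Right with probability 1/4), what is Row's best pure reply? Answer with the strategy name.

Expected payoff of Top: (1/2)·6 + (1/4)·(-6) + (1/4)·5 = 11/4.
Expected payoff of Middle: (1/2)·1 + (1/4)·0 + (1/4)·(-7) = -5/4.
Expected payoff of Bottom: (1/2)·(-3) + (1/4)·(-6) + (1/4)·6 = -3/2.
The largest is 11/4, so Row's best response is Top.

Top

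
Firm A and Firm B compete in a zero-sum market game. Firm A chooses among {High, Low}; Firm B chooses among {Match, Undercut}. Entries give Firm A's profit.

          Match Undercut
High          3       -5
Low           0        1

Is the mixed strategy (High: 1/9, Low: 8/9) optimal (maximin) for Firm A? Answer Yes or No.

Against Match this mix gives (1/9)·3 + (8/9)·0 = 1/3.
Against Undercut this mix gives (1/9)·(-5) + (8/9)·1 = 1/3.
All of Firm B's active replies (Match, Undercut) yield 1/3, and no column does worse for Firm A. The mix makes Firm B indifferent and guarantees 1/3, so it is optimal.

Yes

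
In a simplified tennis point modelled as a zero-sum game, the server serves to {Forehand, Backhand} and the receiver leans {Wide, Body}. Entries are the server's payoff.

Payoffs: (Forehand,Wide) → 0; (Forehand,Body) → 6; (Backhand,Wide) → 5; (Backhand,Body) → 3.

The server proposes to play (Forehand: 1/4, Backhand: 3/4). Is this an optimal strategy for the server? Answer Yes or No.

Yes

Against Wide this mix gives (1/4)·0 + (3/4)·5 = 15/4.
Against Body this mix gives (1/4)·6 + (3/4)·3 = 15/4.
All of the receiver's active replies (Wide, Body) yield 15/4, and no column does worse for the server. The mix makes the receiver indifferent and guarantees 15/4, so it is optimal.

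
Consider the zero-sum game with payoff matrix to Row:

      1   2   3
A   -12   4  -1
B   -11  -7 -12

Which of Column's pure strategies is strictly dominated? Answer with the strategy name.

1 holds Row's payoff strictly below 2 in every row: -12 < 4, -11 < -7.
So 2 is strictly dominated for Column.

2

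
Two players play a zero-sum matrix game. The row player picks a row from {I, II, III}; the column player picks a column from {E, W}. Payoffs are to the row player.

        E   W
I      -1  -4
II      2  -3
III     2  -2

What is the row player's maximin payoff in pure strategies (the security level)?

Row minima: I → -4, II → -3, III → -2.
The best of these is -2.

-2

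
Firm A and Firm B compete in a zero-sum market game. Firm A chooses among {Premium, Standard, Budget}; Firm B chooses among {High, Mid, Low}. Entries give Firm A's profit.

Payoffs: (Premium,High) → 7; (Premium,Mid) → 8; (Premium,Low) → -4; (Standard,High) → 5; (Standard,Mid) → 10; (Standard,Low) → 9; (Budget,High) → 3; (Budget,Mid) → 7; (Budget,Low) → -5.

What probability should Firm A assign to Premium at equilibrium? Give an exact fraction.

4/15

Row minima: Premium → -4, Standard → 5, Budget → -5; maximin = 5.
Column maxima: High → 7, Mid → 10, Low → 9; minimax = 7.
5 ≠ 7, so there is no saddle point; optimal play is mixed.
Budget is strictly dominated by Premium, so Firm A never plays it.
Mid is strictly dominated by High (it gives Firm A strictly more in every row), so Firm B never plays it.
On the remaining 2×2 (Premium, Standard vs High, Low):
Let Firm A play Premium with probability p. Expected payoff against High: 7p + 5(1−p) = 2p + 5; against Low: (-4)p + 9(1−p) = −13p + 9.
Setting these equal: 2p + 5 = −13p + 9 ⇒ 15p = 4 ⇒ p = 4/15, and the value is (2)·(4/15) + 5 = 83/15.
For Firm B: with q = P(High), equating Premium's and Standard's payoffs gives 11q − 4 = −4q + 9 ⇒ q = 13/15.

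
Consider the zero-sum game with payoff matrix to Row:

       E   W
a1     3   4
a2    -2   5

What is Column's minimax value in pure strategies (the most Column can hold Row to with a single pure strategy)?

Column maxima: E → 3, W → 5.
The smallest of these is 3.

3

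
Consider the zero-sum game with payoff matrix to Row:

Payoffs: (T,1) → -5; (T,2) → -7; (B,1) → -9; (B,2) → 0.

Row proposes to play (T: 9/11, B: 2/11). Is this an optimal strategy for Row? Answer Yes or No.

Against 1 this mix gives (9/11)·(-5) + (2/11)·(-9) = -63/11.
Against 2 this mix gives (9/11)·(-7) + (2/11)·0 = -63/11.
All of Column's active replies (1, 2) yield -63/11, and no column does worse for Row. The mix makes Column indifferent and guarantees -63/11, so it is optimal.

Yes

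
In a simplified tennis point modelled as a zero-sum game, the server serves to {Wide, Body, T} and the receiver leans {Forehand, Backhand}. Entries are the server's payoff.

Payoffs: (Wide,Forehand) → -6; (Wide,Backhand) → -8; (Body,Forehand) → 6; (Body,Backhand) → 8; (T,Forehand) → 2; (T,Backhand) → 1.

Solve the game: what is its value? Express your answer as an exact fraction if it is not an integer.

Row minima: Wide → -8, Body → 6, T → 1; maximin = 6.
Column maxima: Forehand → 6, Backhand → 8; minimax = 6.
Since maximin = minimax = 6, there is a saddle point and the value is 6.

6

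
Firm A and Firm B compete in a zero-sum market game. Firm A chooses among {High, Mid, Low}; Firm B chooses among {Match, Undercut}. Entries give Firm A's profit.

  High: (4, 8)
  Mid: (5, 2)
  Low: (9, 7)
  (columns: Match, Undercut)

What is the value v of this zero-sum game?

22/3

Row minima: High → 4, Mid → 2, Low → 7; maximin = 7.
Column maxima: Match → 9, Undercut → 8; minimax = 8.
7 ≠ 8, so there is no saddle point; optimal play is mixed.
Mid is strictly dominated by Low, so Firm A never plays it.
On the remaining 2×2 (High, Low vs Match, Undercut):
Let Firm A play High with probability p. Expected payoff against Match: 4p + 9(1−p) = −5p + 9; against Undercut: 8p + 7(1−p) = p + 7.
Setting these equal: −5p + 9 = p + 7 ⇒ −6p = -2 ⇒ p = 1/3, and the value is (-5)·(1/3) + 9 = 22/3.
For Firm B: with q = P(Match), equating High's and Low's payoffs gives −4q + 8 = 2q + 7 ⇒ q = 1/6.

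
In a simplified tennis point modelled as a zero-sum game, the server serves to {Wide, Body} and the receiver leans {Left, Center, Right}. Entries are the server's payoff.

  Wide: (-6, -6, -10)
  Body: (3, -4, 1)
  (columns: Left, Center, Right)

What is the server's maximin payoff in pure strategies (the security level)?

Row minima: Wide → -10, Body → -4.
The best of these is -4.

-4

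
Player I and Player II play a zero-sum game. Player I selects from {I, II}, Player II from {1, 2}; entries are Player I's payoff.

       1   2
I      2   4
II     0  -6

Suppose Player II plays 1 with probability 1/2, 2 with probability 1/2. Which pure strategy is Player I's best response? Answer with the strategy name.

Expected payoff of I: (1/2)·2 + (1/2)·4 = 3.
Expected payoff of II: (1/2)·0 + (1/2)·(-6) = -3.
The largest is 3, so Player I's best response is I.

I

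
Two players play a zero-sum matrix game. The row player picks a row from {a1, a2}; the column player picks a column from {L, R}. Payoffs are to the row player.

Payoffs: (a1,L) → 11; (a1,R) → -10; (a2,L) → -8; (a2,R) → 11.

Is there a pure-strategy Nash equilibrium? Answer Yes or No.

No

Row minima: a1 → -10, a2 → -8; maximin = -8.
Column maxima: L → 11, R → 11; minimax = 11.
-8 ≠ 11, so no pure-strategy equilibrium exists.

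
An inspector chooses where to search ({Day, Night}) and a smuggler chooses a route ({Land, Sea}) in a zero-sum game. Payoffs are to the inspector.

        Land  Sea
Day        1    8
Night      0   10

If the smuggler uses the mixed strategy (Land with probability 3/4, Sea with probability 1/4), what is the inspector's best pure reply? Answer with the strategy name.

Expected payoff of Day: (3/4)·1 + (1/4)·8 = 11/4.
Expected payoff of Night: (3/4)·0 + (1/4)·10 = 5/2.
The largest is 11/4, so the inspector's best response is Day.

Day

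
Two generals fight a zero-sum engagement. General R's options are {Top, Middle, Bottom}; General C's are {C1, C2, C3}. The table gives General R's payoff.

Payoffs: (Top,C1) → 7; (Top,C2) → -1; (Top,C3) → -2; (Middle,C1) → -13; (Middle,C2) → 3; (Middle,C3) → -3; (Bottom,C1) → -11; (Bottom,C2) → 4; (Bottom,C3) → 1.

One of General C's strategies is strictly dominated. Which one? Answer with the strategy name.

C3 holds General R's payoff strictly below C2 in every row: -2 < -1, -3 < 3, 1 < 4.
So C2 is strictly dominated for General C.

C2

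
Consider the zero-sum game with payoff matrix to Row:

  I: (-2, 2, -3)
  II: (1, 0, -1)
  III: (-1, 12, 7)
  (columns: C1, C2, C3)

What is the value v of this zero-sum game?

3/5

Row minima: I → -3, II → -1, III → -1; maximin = -1.
Column maxima: C1 → 1, C2 → 12, C3 → 7; minimax = 1.
-1 ≠ 1, so there is no saddle point; optimal play is mixed.
I is strictly dominated by III, so Row never plays it.
C2 is strictly dominated by C3 (it gives Row strictly more in every row), so Column never plays it.
On the remaining 2×2 (II, III vs C1, C3):
Let Row play II with probability p. Expected payoff against C1: 1p + (-1)(1−p) = 2p − 1; against C3: (-1)p + 7(1−p) = −8p + 7.
Setting these equal: 2p − 1 = −8p + 7 ⇒ 10p = 8 ⇒ p = 4/5, and the value is (2)·(4/5) − 1 = 3/5.
For Column: with q = P(C1), equating II's and III's payoffs gives 2q − 1 = −8q + 7 ⇒ q = 4/5.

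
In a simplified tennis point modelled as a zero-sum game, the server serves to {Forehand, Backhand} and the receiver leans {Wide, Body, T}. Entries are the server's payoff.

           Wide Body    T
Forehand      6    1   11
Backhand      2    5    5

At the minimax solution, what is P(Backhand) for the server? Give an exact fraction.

5/8

Row minima: Forehand → 1, Backhand → 2; maximin = 2.
Column maxima: Wide → 6, Body → 5, T → 11; minimax = 5.
2 ≠ 5, so there is no saddle point; optimal play is mixed.
T is strictly dominated by Wide (it gives the server strictly more in every row), so the receiver never plays it.
On the remaining 2×2 (Forehand, Backhand vs Wide, Body):
Let the server play Forehand with probability p. Expected payoff against Wide: 6p + 2(1−p) = 4p + 2; against Body: 1p + 5(1−p) = −4p + 5.
Setting these equal: 4p + 2 = −4p + 5 ⇒ 8p = 3 ⇒ p = 3/8, and the value is (4)·(3/8) + 2 = 7/2.
For the receiver: with q = P(Wide), equating Forehand's and Backhand's payoffs gives 5q + 1 = −3q + 5 ⇒ q = 1/2.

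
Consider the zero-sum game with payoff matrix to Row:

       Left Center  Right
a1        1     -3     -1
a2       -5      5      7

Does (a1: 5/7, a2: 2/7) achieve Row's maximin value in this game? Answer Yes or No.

Against Left this mix gives (5/7)·1 + (2/7)·(-5) = -5/7.
Against Center this mix gives (5/7)·(-3) + (2/7)·5 = -5/7.
Against Right this mix gives (5/7)·(-1) + (2/7)·7 = 9/7.
All of Column's active replies (Left, Center) yield -5/7, and no column does worse for Row. The mix makes Column indifferent and guarantees -5/7, so it is optimal.

Yes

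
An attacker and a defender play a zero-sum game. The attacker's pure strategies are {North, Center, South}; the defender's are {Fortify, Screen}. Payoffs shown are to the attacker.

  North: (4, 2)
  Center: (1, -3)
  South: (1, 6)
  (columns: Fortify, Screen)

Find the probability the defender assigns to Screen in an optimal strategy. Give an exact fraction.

Row minima: North → 2, Center → -3, South → 1; maximin = 2.
Column maxima: Fortify → 4, Screen → 6; minimax = 4.
2 ≠ 4, so there is no saddle point; optimal play is mixed.
Center is strictly dominated by North, so the attacker never plays it.
On the remaining 2×2 (North, South vs Fortify, Screen):
Let the attacker play North with probability p. Expected payoff against Fortify: 4p + 1(1−p) = 3p + 1; against Screen: 2p + 6(1−p) = −4p + 6.
Setting these equal: 3p + 1 = −4p + 6 ⇒ 7p = 5 ⇒ p = 5/7, and the value is (3)·(5/7) + 1 = 22/7.
For the defender: with q = P(Fortify), equating North's and South's payoffs gives 2q + 2 = −5q + 6 ⇒ q = 4/7.

3/7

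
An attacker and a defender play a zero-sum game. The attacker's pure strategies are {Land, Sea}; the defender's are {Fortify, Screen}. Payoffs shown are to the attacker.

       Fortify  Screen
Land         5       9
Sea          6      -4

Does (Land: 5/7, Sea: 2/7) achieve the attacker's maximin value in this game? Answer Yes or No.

Yes

Against Fortify this mix gives (5/7)·5 + (2/7)·6 = 37/7.
Against Screen this mix gives (5/7)·9 + (2/7)·(-4) = 37/7.
All of the defender's active replies (Fortify, Screen) yield 37/7, and no column does worse for the attacker. The mix makes the defender indifferent and guarantees 37/7, so it is optimal.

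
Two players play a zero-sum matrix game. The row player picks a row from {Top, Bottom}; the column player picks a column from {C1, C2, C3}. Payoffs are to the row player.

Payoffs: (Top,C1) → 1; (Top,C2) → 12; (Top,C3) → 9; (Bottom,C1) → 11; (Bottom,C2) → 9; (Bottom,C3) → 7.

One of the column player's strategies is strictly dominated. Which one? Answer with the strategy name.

C2

C3 holds the row player's payoff strictly below C2 in every row: 9 < 12, 7 < 9.
So C2 is strictly dominated for the column player.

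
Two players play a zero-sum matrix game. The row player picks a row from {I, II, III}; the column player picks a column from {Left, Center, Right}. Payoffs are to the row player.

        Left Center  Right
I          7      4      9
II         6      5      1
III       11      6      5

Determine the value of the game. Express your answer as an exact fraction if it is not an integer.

Row minima: I → 4, II → 1, III → 5; maximin = 5.
Column maxima: Left → 11, Center → 6, Right → 9; minimax = 6.
5 ≠ 6, so there is no saddle point; optimal play is mixed.
II is strictly dominated by III, so the row player never plays it.
Left is strictly dominated by Center (it gives the row player strictly more in every row), so the column player never plays it.
On the remaining 2×2 (I, III vs Center, Right):
Let the row player play I with probability p. Expected payoff against Center: 4p + 6(1−p) = −2p + 6; against Right: 9p + 5(1−p) = 4p + 5.
Setting these equal: −2p + 6 = 4p + 5 ⇒ −6p = -1 ⇒ p = 1/6, and the value is (-2)·(1/6) + 6 = 17/3.
For the column player: with q = P(Center), equating I's and III's payoffs gives −5q + 9 = q + 5 ⇒ q = 2/3.

17/3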